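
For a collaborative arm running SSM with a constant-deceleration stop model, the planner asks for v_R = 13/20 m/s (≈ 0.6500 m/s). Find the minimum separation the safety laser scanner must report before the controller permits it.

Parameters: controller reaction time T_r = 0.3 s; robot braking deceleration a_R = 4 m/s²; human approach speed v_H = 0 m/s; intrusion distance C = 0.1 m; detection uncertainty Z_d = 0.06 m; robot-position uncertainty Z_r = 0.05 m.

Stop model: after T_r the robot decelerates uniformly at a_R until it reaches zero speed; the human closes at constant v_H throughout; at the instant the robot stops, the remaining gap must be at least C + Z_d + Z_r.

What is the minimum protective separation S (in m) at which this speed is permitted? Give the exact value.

S_min = 293/640 m = 0.4578 m

T_s = v_R/a_R = (13/20)/4 = 0.1625 s
robot in T_r: 0.6500·0.3000 = 0.1950 m
braking distance = 0.6500²/(2·4.0000) = 0.0528 m
human closes 0.0000·0.4625 = 0.0000 m
residual clearance needed = 0.1000+0.0600+0.0500 = 0.2100 m
S_min ≈ 0.1950+0.0528+0.0000+0.2100  ⇒  S_min = 293/640 m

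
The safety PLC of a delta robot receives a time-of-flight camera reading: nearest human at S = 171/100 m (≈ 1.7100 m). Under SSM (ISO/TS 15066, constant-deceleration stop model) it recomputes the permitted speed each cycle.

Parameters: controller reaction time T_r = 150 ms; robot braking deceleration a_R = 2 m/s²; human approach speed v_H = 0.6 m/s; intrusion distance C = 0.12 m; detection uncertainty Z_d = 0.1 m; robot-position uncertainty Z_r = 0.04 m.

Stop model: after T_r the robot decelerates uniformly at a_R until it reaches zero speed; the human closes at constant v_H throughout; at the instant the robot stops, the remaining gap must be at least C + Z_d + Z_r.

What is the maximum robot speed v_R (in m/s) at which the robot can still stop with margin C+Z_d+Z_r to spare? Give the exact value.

v_R_max = 8/5 m/s = 1.6000 m/s

quadratic (1/4)·v² + (9/20)·v + (-34/25) = 0
  disc = (9/20)² − 4·(1/4)·(-34/25) = 25/16 ; √disc = 5/4
  v_R = (−(9/20) + 5/4) / (2·(1/4)) = 8/5 m/s
check:
stop time T_s = (8/5)/2 = 0.8000 s
reaction-phase robot travel = 1.6000·0.1500 = 0.2400 m
robot covers 1.6000·0.8000 − ½·2.0000·0.8000² = 0.6400 m while stopping
human over T_r+T_s: 0.6000·(0.1500+0.8000) = 0.5700 m
C+Z_d+Z_r = 0.1200+0.1000+0.0400 = 0.2600 m
sum ≈ 0.2400+0.6400+0.5700+0.2600 ≈ 1.7100 m = S ✓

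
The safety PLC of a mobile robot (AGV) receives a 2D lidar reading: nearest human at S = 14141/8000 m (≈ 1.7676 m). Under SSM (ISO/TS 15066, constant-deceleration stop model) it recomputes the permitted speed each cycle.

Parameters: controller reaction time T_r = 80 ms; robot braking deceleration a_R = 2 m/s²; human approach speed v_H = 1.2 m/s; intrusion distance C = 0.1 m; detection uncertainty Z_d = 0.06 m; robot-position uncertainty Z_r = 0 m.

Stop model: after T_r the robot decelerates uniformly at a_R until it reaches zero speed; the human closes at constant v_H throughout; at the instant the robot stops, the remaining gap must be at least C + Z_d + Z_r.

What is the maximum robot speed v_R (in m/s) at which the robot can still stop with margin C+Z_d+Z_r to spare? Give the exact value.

v_R_max = 29/20 m/s = 1.4500 m/s

quadratic (1/4)·v² + (17/25)·v + (-12093/8000) = 0
  disc = (17/25)² − 4·(1/4)·(-12093/8000) = 78961/40000 ; √disc = 281/200
  v_R = (−(17/25) + 281/200) / (2·(1/4)) = 29/20 m/s
check:
T_s = v_R/a_R = (29/20)/2 = 0.7250 s
robot in T_r: 1.4500·0.0800 = 0.1160 m
robot covers 1.4500·0.7250 − ½·2.0000·0.7250² = 0.5256 m while stopping
human closes 1.2000·0.8050 = 0.9660 m
C+Z_d+Z_r = 0.1000+0.0600+0.0000 = 0.1600 m
sum ≈ 0.1160+0.5256+0.9660+0.1600 ≈ 1.7676 m = S ✓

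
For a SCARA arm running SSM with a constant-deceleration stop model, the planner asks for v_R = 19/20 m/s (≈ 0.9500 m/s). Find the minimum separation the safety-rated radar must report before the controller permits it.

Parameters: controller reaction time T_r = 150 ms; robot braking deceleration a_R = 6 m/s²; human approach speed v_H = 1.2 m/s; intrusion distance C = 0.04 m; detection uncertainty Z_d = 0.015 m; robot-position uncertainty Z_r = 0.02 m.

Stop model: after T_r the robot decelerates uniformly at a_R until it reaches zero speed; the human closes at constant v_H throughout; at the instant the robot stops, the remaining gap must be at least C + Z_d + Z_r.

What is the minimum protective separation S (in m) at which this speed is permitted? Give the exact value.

S_min = 3181/4800 m = 0.6627 m

stop time T_s = (19/20)/6 = 0.1583 s
robot in T_r: 0.9500·0.1500 = 0.1425 m
braking distance = 0.9500²/(2·6.0000) = 0.0752 m
human over T_r+T_s: 1.2000·(0.1500+0.1583) = 0.3700 m
C+Z_d+Z_r = 0.0400+0.0150+0.0200 = 0.0750 m
S_min ≈ 0.1425+0.0752+0.3700+0.0750  ⇒  S_min = 3181/4800 m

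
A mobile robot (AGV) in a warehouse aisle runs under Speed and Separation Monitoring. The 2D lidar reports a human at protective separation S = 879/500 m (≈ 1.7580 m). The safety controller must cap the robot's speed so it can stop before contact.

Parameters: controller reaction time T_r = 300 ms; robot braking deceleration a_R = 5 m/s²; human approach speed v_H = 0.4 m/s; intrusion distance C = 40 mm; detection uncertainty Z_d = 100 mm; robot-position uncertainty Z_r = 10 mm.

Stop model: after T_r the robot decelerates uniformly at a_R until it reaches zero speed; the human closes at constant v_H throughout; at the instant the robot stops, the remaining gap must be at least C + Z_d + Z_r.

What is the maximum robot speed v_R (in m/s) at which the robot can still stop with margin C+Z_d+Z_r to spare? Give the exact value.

v_R_max = 12/5 m/s = 2.4000 m/s

quadratic (1/10)·v² + (19/50)·v + (-186/125) = 0
  disc = (19/50)² − 4·(1/10)·(-186/125) = 1849/2500 ; √disc = 43/50
  v_R = (−(19/50) + 43/50) / (2·(1/10)) = 12/5 m/s
check:
T_s = v_R/a_R = (12/5)/5 = 0.4800 s
robot in T_r: 2.4000·0.3000 = 0.7200 m
robot under decel: 2.4000²/(2·5.0000) = 0.5760 m
human over T_r+T_s: 0.4000·(0.3000+0.4800) = 0.3120 m
C+Z_d+Z_r = 0.0400+0.1000+0.0100 = 0.1500 m
sum ≈ 0.7200+0.5760+0.3120+0.1500 ≈ 1.7580 m = S ✓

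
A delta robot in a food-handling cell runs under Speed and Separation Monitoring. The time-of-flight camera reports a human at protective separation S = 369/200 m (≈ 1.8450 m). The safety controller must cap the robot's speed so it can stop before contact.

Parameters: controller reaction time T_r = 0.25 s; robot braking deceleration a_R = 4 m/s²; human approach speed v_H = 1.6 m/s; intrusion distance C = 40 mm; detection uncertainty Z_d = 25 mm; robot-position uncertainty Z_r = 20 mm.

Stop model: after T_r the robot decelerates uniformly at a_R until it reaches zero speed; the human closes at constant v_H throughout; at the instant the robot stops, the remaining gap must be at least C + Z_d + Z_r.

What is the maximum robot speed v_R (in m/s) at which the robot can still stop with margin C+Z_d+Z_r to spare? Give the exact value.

v_R_max = 8/5 m/s = 1.6000 m/s

collect terms ⇒ (1/8)·v_R² + (13/20)·v_R + (-34/25) = 0
  disc = (13/20)² − 4·(1/8)·(-34/25) = 441/400 ; √disc = 21/20
  v_R = (−(13/20) + 21/20) / (2·(1/8)) = 8/5 m/s
check:
braking lasts T_s = (8/5)/4 = 0.4000 s
reaction-phase robot travel = 1.6000·0.2500 = 0.4000 m
robot under decel: 1.6000²/(2·4.0000) = 0.3200 m
human closes 1.6000·0.6500 = 1.0400 m
C+Z_d+Z_r = 0.0400+0.0250+0.0200 = 0.0850 m
sum ≈ 0.4000+0.3200+1.0400+0.0850 ≈ 1.8450 m = S ✓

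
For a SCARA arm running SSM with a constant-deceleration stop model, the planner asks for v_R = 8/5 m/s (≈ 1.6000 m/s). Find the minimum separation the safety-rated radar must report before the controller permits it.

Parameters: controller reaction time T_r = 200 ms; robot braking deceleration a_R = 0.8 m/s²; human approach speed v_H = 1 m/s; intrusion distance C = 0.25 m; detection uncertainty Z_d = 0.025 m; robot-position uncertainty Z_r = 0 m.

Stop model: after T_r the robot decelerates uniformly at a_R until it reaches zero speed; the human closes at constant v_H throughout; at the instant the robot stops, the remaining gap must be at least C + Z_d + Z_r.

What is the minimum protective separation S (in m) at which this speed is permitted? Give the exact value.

S_min = 879/200 m = 4.3950 m

T_s = v_R/a_R = (8/5)/(4/5) = 2.0000 s
robot covers v_R·T_r = 1.6000·0.2000 = 0.3200 m before braking
braking distance = 1.6000²/(2·0.8000) = 1.6000 m
human closes 1.0000·2.2000 = 2.2000 m
residual clearance needed = 0.2500+0.0250+0.0000 = 0.2750 m
S_min ≈ 0.3200+1.6000+2.2000+0.2750  ⇒  S_min = 879/200 m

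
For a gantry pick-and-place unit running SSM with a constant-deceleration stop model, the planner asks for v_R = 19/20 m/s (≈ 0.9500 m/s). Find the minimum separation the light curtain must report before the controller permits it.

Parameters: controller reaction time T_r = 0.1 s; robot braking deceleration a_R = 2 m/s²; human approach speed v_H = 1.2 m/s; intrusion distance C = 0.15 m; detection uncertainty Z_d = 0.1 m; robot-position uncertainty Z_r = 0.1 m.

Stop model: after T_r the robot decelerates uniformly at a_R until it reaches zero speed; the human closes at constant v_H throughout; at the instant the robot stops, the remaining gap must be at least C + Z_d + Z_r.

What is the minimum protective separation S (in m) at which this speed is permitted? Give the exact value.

S_min = 2177/1600 m = 1.3606 m

braking lasts T_s = (19/20)/2 = 0.4750 s
reaction-phase robot travel = 0.9500·0.1000 = 0.0950 m
robot under decel: 0.9500²/(2·2.0000) = 0.2256 m
person approaches 1.2000·(0.1000+0.4750) = 0.6900 m
residual clearance needed = 0.1500+0.1000+0.1000 = 0.3500 m
S_min ≈ 0.0950+0.2256+0.6900+0.3500  ⇒  S_min = 2177/1600 m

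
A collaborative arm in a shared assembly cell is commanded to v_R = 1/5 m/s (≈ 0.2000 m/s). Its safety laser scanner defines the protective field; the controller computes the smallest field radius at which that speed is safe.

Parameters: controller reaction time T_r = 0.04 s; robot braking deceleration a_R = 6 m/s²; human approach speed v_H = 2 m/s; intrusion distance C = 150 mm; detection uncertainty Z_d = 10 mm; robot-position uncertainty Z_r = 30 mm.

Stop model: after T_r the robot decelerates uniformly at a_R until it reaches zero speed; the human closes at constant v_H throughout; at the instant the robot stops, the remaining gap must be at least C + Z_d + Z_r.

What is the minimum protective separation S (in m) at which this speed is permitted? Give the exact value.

S_min = 87/250 m = 0.3480 m

braking lasts T_s = (1/5)/6 = 0.0333 s
robot in T_r: 0.2000·0.0400 = 0.0080 m
robot under decel: 0.2000²/(2·6.0000) = 0.0033 m
person approaches 2.0000·(0.0400+0.0333) = 0.1467 m
margins: 0.1500+0.0100+0.0300 = 0.1900 m
S_min ≈ 0.0080+0.0033+0.1467+0.1900  ⇒  S_min = 87/250 m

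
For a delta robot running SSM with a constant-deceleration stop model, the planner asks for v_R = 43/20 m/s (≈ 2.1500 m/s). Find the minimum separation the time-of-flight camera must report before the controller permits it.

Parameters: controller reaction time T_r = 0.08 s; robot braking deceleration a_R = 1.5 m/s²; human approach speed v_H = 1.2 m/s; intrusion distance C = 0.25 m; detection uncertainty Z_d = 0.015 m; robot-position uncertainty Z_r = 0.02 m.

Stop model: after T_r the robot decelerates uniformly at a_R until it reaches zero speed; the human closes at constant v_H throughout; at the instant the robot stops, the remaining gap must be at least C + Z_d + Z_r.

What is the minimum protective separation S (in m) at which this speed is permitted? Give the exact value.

T_s = v_R/a_R = (43/20)/(3/2) = 1.4333 s
reaction-phase robot travel = 2.1500·0.0800 = 0.1720 m
robot under decel: 2.1500²/(2·1.5000) = 1.5408 m
person approaches 1.2000·(0.0800+1.4333) = 1.8160 m
C+Z_d+Z_r = 0.2500+0.0150+0.0200 = 0.2850 m
S_min ≈ 0.1720+1.5408+1.8160+0.2850  ⇒  S_min = 22883/6000 m

S_min = 22883/6000 m = 3.8138 m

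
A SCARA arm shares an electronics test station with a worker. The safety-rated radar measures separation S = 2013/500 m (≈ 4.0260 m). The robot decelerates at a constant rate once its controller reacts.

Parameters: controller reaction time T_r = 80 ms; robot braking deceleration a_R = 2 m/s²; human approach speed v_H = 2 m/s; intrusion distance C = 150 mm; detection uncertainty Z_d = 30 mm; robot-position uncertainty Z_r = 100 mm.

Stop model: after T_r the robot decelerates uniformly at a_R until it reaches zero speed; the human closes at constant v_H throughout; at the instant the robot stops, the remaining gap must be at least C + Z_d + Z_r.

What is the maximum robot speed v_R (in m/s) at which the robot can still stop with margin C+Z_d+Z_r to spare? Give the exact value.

v_R_max = 11/5 m/s = 2.2000 m/s

quadratic (1/4)·v² + (27/25)·v + (-1793/500) = 0
  disc = (27/25)² − 4·(1/4)·(-1793/500) = 11881/2500 ; √disc = 109/50
  v_R = (−(27/25) + 109/50) / (2·(1/4)) = 11/5 m/s
check:
T_s = v_R/a_R = (11/5)/2 = 1.1000 s
robot covers v_R·T_r = 2.2000·0.0800 = 0.1760 m before braking
robot covers 2.2000·1.1000 − ½·2.0000·1.1000² = 1.2100 m while stopping
human closes 2.0000·1.1800 = 2.3600 m
residual clearance needed = 0.1500+0.0300+0.1000 = 0.2800 m
sum ≈ 0.1760+1.2100+2.3600+0.2800 ≈ 4.0260 m = S ✓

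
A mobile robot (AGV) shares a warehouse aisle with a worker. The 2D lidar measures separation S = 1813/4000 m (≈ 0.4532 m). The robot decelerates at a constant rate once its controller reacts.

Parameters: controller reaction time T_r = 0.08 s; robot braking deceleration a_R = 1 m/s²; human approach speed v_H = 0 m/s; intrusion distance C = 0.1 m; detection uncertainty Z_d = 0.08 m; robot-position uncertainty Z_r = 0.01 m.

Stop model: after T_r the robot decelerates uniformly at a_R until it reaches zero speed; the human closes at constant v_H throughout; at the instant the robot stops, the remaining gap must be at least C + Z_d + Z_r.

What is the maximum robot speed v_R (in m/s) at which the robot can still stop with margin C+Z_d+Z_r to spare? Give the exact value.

at the boundary: (1/2)·v² + (2/25)·v + (-1053/4000) = 0
  disc = (2/25)² − 4·(1/2)·(-1053/4000) = 5329/10000 ; √disc = 73/100
  v_R = (−(2/25) + 73/100) / (2·(1/2)) = 13/20 m/s
check:
stop time T_s = (13/20)/1 = 0.6500 s
robot covers v_R·T_r = 0.6500·0.0800 = 0.0520 m before braking
robot covers 0.6500·0.6500 − ½·1.0000·0.6500² = 0.2112 m while stopping
human closes 0.0000·0.7300 = 0.0000 m
C+Z_d+Z_r = 0.1000+0.0800+0.0100 = 0.1900 m
sum ≈ 0.0520+0.2112+0.0000+0.1900 ≈ 0.4532 m = S ✓

v_R_max = 13/20 m/s = 0.6500 m/s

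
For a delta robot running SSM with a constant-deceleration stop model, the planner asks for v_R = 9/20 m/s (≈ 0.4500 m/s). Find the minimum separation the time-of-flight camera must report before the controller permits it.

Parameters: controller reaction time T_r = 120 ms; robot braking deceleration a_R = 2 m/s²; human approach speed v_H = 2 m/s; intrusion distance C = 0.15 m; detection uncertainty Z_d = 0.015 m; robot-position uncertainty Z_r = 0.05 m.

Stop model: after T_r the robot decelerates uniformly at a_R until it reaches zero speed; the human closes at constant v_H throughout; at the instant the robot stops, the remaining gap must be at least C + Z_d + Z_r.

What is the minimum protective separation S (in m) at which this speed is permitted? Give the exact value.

S_min = 8077/8000 m = 1.0096 m

T_s = v_R/a_R = (9/20)/2 = 0.2250 s
robot in T_r: 0.4500·0.1200 = 0.0540 m
robot under decel: 0.4500²/(2·2.0000) = 0.0506 m
human closes 2.0000·0.3450 = 0.6900 m
C+Z_d+Z_r = 0.1500+0.0150+0.0500 = 0.2150 m
S_min ≈ 0.0540+0.0506+0.6900+0.2150  ⇒  S_min = 8077/8000 m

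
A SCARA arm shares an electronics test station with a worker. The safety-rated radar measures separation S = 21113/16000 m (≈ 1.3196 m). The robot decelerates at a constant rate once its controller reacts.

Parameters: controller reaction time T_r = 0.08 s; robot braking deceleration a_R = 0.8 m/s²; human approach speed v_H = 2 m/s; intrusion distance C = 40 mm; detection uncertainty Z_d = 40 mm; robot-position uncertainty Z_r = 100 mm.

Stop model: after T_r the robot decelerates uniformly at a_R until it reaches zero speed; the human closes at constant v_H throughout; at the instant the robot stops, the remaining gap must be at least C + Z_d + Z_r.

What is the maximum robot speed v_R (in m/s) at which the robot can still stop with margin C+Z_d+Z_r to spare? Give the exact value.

v_R_max = 7/20 m/s = 0.3500 m/s

at the boundary: (5/8)·v² + (129/50)·v + (-15673/16000) = 0
  disc = (129/50)² − 4·(5/8)·(-15673/16000) = 1456849/160000 ; √disc = 1207/400
  v_R = (−(129/50) + 1207/400) / (2·(5/8)) = 7/20 m/s
check:
braking lasts T_s = (7/20)/(4/5) = 0.4375 s
robot in T_r: 0.3500·0.0800 = 0.0280 m
robot under decel: 0.3500²/(2·0.8000) = 0.0766 m
human over T_r+T_s: 2.0000·(0.0800+0.4375) = 1.0350 m
margins: 0.0400+0.0400+0.1000 = 0.1800 m
sum ≈ 0.0280+0.0766+1.0350+0.1800 ≈ 1.3196 m = S ✓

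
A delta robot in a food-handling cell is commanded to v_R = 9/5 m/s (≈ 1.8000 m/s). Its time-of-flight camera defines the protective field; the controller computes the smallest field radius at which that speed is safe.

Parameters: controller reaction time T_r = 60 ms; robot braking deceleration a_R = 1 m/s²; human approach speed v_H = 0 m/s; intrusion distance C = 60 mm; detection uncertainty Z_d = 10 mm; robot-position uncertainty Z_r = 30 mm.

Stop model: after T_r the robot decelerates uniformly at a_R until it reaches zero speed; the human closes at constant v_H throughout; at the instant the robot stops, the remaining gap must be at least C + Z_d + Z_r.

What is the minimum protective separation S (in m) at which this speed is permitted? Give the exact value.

S_min = 457/250 m = 1.8280 m

braking lasts T_s = (9/5)/1 = 1.8000 s
robot covers v_R·T_r = 1.8000·0.0600 = 0.1080 m before braking
robot under decel: 1.8000²/(2·1.0000) = 1.6200 m
person approaches 0.0000·(0.0600+1.8000) = 0.0000 m
residual clearance needed = 0.0600+0.0100+0.0300 = 0.1000 m
S_min ≈ 0.1080+1.6200+0.0000+0.1000  ⇒  S_min = 457/250 m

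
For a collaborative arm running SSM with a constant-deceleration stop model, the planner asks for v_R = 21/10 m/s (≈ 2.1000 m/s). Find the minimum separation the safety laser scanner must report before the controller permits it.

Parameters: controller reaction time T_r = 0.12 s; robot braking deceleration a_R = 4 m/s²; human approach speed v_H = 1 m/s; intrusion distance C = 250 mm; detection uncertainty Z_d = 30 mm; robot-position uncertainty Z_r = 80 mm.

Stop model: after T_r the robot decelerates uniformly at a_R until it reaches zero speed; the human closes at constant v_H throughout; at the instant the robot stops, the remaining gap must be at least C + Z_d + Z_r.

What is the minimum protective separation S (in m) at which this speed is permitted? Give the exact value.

T_s = v_R/a_R = (21/10)/4 = 0.5250 s
robot covers v_R·T_r = 2.1000·0.1200 = 0.2520 m before braking
robot under decel: 2.1000²/(2·4.0000) = 0.5513 m
human over T_r+T_s: 1.0000·(0.1200+0.5250) = 0.6450 m
residual clearance needed = 0.2500+0.0300+0.0800 = 0.3600 m
S_min ≈ 0.2520+0.5513+0.6450+0.3600  ⇒  S_min = 7233/4000 m

S_min = 7233/4000 m = 1.8082 m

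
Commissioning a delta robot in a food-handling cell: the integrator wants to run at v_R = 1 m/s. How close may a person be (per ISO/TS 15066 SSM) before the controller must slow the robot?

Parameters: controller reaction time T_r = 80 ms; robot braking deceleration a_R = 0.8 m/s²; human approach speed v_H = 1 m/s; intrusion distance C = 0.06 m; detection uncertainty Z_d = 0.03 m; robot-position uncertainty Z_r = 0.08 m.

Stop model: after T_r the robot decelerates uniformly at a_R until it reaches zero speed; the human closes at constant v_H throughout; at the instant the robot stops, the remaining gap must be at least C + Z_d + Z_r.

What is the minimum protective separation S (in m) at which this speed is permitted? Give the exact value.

stop time T_s = 1/(4/5) = 1.2500 s
reaction-phase robot travel = 1.0000·0.0800 = 0.0800 m
robot under decel: 1.0000²/(2·0.8000) = 0.6250 m
human closes 1.0000·1.3300 = 1.3300 m
margins: 0.0600+0.0300+0.0800 = 0.1700 m
S_min ≈ 0.0800+0.6250+1.3300+0.1700  ⇒  S_min = 441/200 m

S_min = 441/200 m = 2.2050 m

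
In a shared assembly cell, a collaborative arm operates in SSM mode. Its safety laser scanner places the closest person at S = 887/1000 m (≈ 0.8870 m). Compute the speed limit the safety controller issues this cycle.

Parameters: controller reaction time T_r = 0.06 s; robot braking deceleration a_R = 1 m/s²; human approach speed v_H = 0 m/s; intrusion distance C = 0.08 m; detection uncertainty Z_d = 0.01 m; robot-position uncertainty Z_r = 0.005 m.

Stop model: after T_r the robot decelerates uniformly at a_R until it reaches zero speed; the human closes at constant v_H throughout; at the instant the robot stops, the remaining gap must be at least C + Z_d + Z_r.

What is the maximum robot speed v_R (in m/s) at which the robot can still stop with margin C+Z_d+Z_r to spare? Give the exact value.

v_R_max = 6/5 m/s = 1.2000 m/s

quadratic (1/2)·v² + (3/50)·v + (-99/125) = 0
  disc = (3/50)² − 4·(1/2)·(-99/125) = 3969/2500 ; √disc = 63/50
  v_R = (−(3/50) + 63/50) / (2·(1/2)) = 6/5 m/s
check:
stop time T_s = (6/5)/1 = 1.2000 s
robot covers v_R·T_r = 1.2000·0.0600 = 0.0720 m before braking
robot under decel: 1.2000²/(2·1.0000) = 0.7200 m
human closes 0.0000·1.2600 = 0.0000 m
C+Z_d+Z_r = 0.0800+0.0100+0.0050 = 0.0950 m
sum ≈ 0.0720+0.7200+0.0000+0.0950 ≈ 0.8870 m = S ✓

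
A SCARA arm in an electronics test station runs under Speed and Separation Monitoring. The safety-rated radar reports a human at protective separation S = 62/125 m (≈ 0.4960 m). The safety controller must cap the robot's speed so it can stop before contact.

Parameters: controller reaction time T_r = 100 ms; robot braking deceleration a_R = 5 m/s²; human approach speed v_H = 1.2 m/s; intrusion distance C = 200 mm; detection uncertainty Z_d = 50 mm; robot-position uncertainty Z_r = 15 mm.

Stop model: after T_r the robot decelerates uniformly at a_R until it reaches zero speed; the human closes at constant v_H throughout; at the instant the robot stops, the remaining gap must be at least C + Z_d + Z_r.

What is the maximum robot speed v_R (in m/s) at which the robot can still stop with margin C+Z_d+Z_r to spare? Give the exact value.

at the boundary: (1/10)·v² + (17/50)·v + (-111/1000) = 0
  disc = (17/50)² − 4·(1/10)·(-111/1000) = 4/25 ; √disc = 2/5
  v_R = (−(17/50) + 2/5) / (2·(1/10)) = 3/10 m/s
check:
braking lasts T_s = (3/10)/5 = 0.0600 s
robot covers v_R·T_r = 0.3000·0.1000 = 0.0300 m before braking
braking distance = 0.3000²/(2·5.0000) = 0.0090 m
person approaches 1.2000·(0.1000+0.0600) = 0.1920 m
C+Z_d+Z_r = 0.2000+0.0500+0.0150 = 0.2650 m
sum ≈ 0.0300+0.0090+0.1920+0.2650 ≈ 0.4960 m = S ✓

v_R_max = 3/10 m/s = 0.3000 m/s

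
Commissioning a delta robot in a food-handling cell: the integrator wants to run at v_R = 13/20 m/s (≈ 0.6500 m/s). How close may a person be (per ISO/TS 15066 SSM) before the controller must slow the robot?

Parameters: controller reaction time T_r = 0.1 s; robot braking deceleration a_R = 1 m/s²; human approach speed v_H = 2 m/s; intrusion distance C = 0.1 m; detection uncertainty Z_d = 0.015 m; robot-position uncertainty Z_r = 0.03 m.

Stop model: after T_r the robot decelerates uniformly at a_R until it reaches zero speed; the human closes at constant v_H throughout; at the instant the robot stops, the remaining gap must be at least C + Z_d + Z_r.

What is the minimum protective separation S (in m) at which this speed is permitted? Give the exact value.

T_s = v_R/a_R = (13/20)/1 = 0.6500 s
reaction-phase robot travel = 0.6500·0.1000 = 0.0650 m
braking distance = 0.6500²/(2·1.0000) = 0.2112 m
human over T_r+T_s: 2.0000·(0.1000+0.6500) = 1.5000 m
margins: 0.1000+0.0150+0.0300 = 0.1450 m
S_min ≈ 0.0650+0.2112+1.5000+0.1450  ⇒  S_min = 1537/800 m

S_min = 1537/800 m = 1.9212 m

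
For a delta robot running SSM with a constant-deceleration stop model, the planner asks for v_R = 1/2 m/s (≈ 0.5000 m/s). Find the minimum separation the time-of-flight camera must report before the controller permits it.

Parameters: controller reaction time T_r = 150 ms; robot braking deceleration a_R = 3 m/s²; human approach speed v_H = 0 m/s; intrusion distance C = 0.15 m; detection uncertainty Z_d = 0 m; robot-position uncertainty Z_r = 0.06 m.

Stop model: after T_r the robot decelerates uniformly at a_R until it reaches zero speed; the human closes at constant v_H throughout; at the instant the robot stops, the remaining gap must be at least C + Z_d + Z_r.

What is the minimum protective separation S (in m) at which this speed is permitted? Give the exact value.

S_min = 49/150 m = 0.3267 m

braking lasts T_s = (1/2)/3 = 0.1667 s
reaction-phase robot travel = 0.5000·0.1500 = 0.0750 m
robot covers 0.5000·0.1667 − ½·3.0000·0.1667² = 0.0417 m while stopping
person approaches 0.0000·(0.1500+0.1667) = 0.0000 m
residual clearance needed = 0.1500+0.0000+0.0600 = 0.2100 m
S_min ≈ 0.0750+0.0417+0.0000+0.2100  ⇒  S_min = 49/150 m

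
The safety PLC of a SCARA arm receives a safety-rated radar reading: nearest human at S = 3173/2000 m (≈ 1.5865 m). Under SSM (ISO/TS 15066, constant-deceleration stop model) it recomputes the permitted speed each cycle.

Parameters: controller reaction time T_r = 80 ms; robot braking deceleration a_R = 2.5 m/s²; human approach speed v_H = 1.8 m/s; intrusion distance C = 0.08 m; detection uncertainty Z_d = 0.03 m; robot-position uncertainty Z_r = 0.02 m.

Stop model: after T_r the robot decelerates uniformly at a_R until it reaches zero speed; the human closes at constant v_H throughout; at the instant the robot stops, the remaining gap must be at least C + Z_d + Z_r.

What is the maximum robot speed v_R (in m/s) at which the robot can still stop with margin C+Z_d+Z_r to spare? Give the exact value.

v_R_max = 5/4 m/s = 1.2500 m/s

collect terms ⇒ (1/5)·v_R² + (4/5)·v_R + (-21/16) = 0
  disc = (4/5)² − 4·(1/5)·(-21/16) = 169/100 ; √disc = 13/10
  v_R = (−(4/5) + 13/10) / (2·(1/5)) = 5/4 m/s
check:
stop time T_s = (5/4)/(5/2) = 0.5000 s
reaction-phase robot travel = 1.2500·0.0800 = 0.1000 m
robot under decel: 1.2500²/(2·2.5000) = 0.3125 m
person approaches 1.8000·(0.0800+0.5000) = 1.0440 m
C+Z_d+Z_r = 0.0800+0.0300+0.0200 = 0.1300 m
sum ≈ 0.1000+0.3125+1.0440+0.1300 ≈ 1.5865 m = S ✓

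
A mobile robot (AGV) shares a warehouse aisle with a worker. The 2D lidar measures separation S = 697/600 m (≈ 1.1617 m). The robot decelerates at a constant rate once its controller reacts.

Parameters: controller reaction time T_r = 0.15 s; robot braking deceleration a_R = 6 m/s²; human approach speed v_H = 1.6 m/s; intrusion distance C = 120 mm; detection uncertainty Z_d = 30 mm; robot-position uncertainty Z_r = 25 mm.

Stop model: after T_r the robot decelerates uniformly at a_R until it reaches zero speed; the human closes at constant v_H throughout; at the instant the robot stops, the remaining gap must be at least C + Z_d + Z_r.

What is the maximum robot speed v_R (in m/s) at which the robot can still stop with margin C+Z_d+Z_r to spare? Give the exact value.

v_R_max = 7/5 m/s = 1.4000 m/s

at the boundary: (1/12)·v² + (5/12)·v + (-56/75) = 0
  disc = (5/12)² − 4·(1/12)·(-56/75) = 169/400 ; √disc = 13/20
  v_R = (−(5/12) + 13/20) / (2·(1/12)) = 7/5 m/s
check:
stop time T_s = (7/5)/6 = 0.2333 s
robot covers v_R·T_r = 1.4000·0.1500 = 0.2100 m before braking
robot covers 1.4000·0.2333 − ½·6.0000·0.2333² = 0.1633 m while stopping
person approaches 1.6000·(0.1500+0.2333) = 0.6133 m
residual clearance needed = 0.1200+0.0300+0.0250 = 0.1750 m
sum ≈ 0.2100+0.1633+0.6133+0.1750 ≈ 1.1617 m = S ✓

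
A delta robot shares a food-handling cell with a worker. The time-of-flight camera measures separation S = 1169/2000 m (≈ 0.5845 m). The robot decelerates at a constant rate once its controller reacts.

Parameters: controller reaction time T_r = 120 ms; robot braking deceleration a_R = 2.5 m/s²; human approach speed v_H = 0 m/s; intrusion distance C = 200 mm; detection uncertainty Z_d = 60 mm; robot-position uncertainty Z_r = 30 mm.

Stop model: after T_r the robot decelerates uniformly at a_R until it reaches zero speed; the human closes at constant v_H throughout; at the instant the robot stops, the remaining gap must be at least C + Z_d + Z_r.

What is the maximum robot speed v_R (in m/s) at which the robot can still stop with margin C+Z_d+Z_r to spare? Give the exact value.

at the boundary: (1/5)·v² + (3/25)·v + (-589/2000) = 0
  disc = (3/25)² − 4·(1/5)·(-589/2000) = 1/4 ; √disc = 1/2
  v_R = (−(3/25) + 1/2) / (2·(1/5)) = 19/20 m/s
check:
stop time T_s = (19/20)/(5/2) = 0.3800 s
robot covers v_R·T_r = 0.9500·0.1200 = 0.1140 m before braking
braking distance = 0.9500²/(2·2.5000) = 0.1805 m
human over T_r+T_s: 0.0000·(0.1200+0.3800) = 0.0000 m
C+Z_d+Z_r = 0.2000+0.0600+0.0300 = 0.2900 m
sum ≈ 0.1140+0.1805+0.0000+0.2900 ≈ 0.5845 m = S ✓

v_R_max = 19/20 m/s = 0.9500 m/s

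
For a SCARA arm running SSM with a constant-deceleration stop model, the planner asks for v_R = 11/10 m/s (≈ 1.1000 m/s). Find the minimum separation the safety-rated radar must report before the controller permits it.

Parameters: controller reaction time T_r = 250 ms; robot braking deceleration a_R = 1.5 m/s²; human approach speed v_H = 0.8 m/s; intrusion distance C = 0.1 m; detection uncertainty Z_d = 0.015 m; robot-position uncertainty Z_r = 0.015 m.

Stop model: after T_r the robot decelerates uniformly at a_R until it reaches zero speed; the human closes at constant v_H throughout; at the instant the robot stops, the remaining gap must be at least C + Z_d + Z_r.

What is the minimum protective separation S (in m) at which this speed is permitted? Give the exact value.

S_min = 319/200 m = 1.5950 m

braking lasts T_s = (11/10)/(3/2) = 0.7333 s
robot covers v_R·T_r = 1.1000·0.2500 = 0.2750 m before braking
braking distance = 1.1000²/(2·1.5000) = 0.4033 m
human closes 0.8000·0.9833 = 0.7867 m
residual clearance needed = 0.1000+0.0150+0.0150 = 0.1300 m
S_min ≈ 0.2750+0.4033+0.7867+0.1300  ⇒  S_min = 319/200 m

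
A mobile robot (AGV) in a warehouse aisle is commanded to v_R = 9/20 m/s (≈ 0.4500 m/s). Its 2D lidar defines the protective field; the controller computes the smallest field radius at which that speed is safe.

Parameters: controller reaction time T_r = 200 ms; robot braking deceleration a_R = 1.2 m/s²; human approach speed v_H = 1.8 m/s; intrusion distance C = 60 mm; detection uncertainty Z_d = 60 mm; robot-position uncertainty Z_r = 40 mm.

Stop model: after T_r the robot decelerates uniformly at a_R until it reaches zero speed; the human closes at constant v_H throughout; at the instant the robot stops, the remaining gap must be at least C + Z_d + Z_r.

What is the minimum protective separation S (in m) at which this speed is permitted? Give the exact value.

braking lasts T_s = (9/20)/(6/5) = 0.3750 s
robot in T_r: 0.4500·0.2000 = 0.0900 m
robot under decel: 0.4500²/(2·1.2000) = 0.0844 m
person approaches 1.8000·(0.2000+0.3750) = 1.0350 m
residual clearance needed = 0.0600+0.0600+0.0400 = 0.1600 m
S_min ≈ 0.0900+0.0844+1.0350+0.1600  ⇒  S_min = 2191/1600 m

S_min = 2191/1600 m = 1.3694 m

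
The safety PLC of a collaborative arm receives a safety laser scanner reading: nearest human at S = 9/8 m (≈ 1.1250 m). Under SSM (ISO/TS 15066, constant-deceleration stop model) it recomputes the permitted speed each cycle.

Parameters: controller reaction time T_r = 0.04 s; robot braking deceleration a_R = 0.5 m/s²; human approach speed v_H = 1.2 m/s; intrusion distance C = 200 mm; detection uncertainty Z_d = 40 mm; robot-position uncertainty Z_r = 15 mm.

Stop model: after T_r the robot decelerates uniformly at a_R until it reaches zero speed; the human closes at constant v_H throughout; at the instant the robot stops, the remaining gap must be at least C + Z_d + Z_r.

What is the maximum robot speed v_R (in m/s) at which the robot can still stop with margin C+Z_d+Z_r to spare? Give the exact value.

quadratic (1)·v² + (61/25)·v + (-411/500) = 0
  disc = (61/25)² − 4·(1)·(-411/500) = 5776/625 ; √disc = 76/25
  v_R = (−(61/25) + 76/25) / (2·(1)) = 3/10 m/s
check:
T_s = v_R/a_R = (3/10)/(1/2) = 0.6000 s
robot in T_r: 0.3000·0.0400 = 0.0120 m
braking distance = 0.3000²/(2·0.5000) = 0.0900 m
human over T_r+T_s: 1.2000·(0.0400+0.6000) = 0.7680 m
residual clearance needed = 0.2000+0.0400+0.0150 = 0.2550 m
sum ≈ 0.0120+0.0900+0.7680+0.2550 ≈ 1.1250 m = S ✓

v_R_max = 3/10 m/s = 0.3000 m/s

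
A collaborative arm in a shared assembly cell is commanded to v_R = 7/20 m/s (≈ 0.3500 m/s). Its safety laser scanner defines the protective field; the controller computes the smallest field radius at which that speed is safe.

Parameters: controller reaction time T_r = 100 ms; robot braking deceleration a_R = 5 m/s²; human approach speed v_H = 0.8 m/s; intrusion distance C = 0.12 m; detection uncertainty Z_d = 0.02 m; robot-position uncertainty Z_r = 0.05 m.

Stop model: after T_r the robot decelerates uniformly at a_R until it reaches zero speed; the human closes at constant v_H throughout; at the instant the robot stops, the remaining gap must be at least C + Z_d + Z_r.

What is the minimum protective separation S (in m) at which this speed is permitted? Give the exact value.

braking lasts T_s = (7/20)/5 = 0.0700 s
robot covers v_R·T_r = 0.3500·0.1000 = 0.0350 m before braking
robot covers 0.3500·0.0700 − ½·5.0000·0.0700² = 0.0123 m while stopping
person approaches 0.8000·(0.1000+0.0700) = 0.1360 m
residual clearance needed = 0.1200+0.0200+0.0500 = 0.1900 m
S_min ≈ 0.0350+0.0123+0.1360+0.1900  ⇒  S_min = 1493/4000 m

S_min = 1493/4000 m = 0.3733 m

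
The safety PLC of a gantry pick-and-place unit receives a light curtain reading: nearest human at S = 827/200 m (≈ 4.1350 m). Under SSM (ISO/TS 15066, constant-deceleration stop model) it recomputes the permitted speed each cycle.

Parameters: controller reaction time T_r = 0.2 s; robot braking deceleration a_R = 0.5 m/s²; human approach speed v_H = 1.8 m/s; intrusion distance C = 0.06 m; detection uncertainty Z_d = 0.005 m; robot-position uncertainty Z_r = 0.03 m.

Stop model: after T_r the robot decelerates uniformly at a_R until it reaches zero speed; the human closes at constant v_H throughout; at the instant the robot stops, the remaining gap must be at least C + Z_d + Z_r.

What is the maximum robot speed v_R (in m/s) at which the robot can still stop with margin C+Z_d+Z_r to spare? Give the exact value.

collect terms ⇒ (1)·v_R² + (19/5)·v_R + (-92/25) = 0
  disc = (19/5)² − 4·(1)·(-92/25) = 729/25 ; √disc = 27/5
  v_R = (−(19/5) + 27/5) / (2·(1)) = 4/5 m/s
check:
T_s = v_R/a_R = (4/5)/(1/2) = 1.6000 s
robot in T_r: 0.8000·0.2000 = 0.1600 m
robot under decel: 0.8000²/(2·0.5000) = 0.6400 m
person approaches 1.8000·(0.2000+1.6000) = 3.2400 m
residual clearance needed = 0.0600+0.0050+0.0300 = 0.0950 m
sum ≈ 0.1600+0.6400+3.2400+0.0950 ≈ 4.1350 m = S ✓

v_R_max = 4/5 m/s = 0.8000 m/s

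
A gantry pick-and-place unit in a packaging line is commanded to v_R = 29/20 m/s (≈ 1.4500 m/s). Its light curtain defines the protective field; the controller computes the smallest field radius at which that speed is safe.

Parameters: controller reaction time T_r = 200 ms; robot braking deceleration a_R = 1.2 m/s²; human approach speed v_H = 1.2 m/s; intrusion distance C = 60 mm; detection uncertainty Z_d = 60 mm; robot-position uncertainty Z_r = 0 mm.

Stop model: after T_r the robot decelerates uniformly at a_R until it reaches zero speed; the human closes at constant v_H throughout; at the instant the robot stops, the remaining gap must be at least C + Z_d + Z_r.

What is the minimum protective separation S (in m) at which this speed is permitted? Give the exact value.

braking lasts T_s = (29/20)/(6/5) = 1.2083 s
robot covers v_R·T_r = 1.4500·0.2000 = 0.2900 m before braking
robot under decel: 1.4500²/(2·1.2000) = 0.8760 m
human over T_r+T_s: 1.2000·(0.2000+1.2083) = 1.6900 m
residual clearance needed = 0.0600+0.0600+0.0000 = 0.1200 m
S_min ≈ 0.2900+0.8760+1.6900+0.1200  ⇒  S_min = 2857/960 m

S_min = 2857/960 m = 2.9760 m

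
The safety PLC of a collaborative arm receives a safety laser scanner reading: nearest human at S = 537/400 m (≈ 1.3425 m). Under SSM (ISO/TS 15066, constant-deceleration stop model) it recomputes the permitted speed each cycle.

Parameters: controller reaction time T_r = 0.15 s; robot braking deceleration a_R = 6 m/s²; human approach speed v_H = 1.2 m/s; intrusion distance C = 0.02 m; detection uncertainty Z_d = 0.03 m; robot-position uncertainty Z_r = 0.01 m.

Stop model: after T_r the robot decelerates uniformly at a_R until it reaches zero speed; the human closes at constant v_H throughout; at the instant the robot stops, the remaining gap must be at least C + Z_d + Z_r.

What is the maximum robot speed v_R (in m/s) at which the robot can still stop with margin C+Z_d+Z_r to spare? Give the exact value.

quadratic (1/12)·v² + (7/20)·v + (-441/400) = 0
  disc = (7/20)² − 4·(1/12)·(-441/400) = 49/100 ; √disc = 7/10
  v_R = (−(7/20) + 7/10) / (2·(1/12)) = 21/10 m/s
check:
braking lasts T_s = (21/10)/6 = 0.3500 s
robot in T_r: 2.1000·0.1500 = 0.3150 m
robot under decel: 2.1000²/(2·6.0000) = 0.3675 m
human over T_r+T_s: 1.2000·(0.1500+0.3500) = 0.6000 m
residual clearance needed = 0.0200+0.0300+0.0100 = 0.0600 m
sum ≈ 0.3150+0.3675+0.6000+0.0600 ≈ 1.3425 m = S ✓

v_R_max = 21/10 m/s = 2.1000 m/s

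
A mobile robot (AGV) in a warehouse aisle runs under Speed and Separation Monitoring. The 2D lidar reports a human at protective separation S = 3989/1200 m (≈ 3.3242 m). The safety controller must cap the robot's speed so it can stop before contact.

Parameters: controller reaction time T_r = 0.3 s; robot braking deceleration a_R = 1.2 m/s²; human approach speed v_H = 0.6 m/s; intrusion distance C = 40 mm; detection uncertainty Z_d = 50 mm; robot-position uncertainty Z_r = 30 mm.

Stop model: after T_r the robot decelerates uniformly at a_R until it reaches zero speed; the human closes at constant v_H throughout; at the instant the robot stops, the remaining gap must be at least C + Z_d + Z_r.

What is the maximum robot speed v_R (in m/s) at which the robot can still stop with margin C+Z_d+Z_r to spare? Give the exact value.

quadratic (5/12)·v² + (4/5)·v + (-3629/1200) = 0
  disc = (4/5)² − 4·(5/12)·(-3629/1200) = 20449/3600 ; √disc = 143/60
  v_R = (−(4/5) + 143/60) / (2·(5/12)) = 19/10 m/s
check:
T_s = v_R/a_R = (19/10)/(6/5) = 1.5833 s
reaction-phase robot travel = 1.9000·0.3000 = 0.5700 m
braking distance = 1.9000²/(2·1.2000) = 1.5042 m
human closes 0.6000·1.8833 = 1.1300 m
C+Z_d+Z_r = 0.0400+0.0500+0.0300 = 0.1200 m
sum ≈ 0.5700+1.5042+1.1300+0.1200 ≈ 3.3242 m = S ✓

v_R_max = 19/10 m/s = 1.9000 m/s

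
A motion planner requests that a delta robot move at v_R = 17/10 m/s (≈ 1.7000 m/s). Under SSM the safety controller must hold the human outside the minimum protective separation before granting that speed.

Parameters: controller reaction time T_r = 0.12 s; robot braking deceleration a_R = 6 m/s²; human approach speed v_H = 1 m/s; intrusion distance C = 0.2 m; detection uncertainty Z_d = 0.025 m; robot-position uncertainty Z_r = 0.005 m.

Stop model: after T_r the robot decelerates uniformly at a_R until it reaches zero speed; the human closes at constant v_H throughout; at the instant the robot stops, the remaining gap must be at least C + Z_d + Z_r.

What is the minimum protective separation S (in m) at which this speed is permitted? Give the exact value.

braking lasts T_s = (17/10)/6 = 0.2833 s
robot covers v_R·T_r = 1.7000·0.1200 = 0.2040 m before braking
robot under decel: 1.7000²/(2·6.0000) = 0.2408 m
person approaches 1.0000·(0.1200+0.2833) = 0.4033 m
C+Z_d+Z_r = 0.2000+0.0250+0.0050 = 0.2300 m
S_min ≈ 0.2040+0.2408+0.4033+0.2300  ⇒  S_min = 6469/6000 m

S_min = 6469/6000 m = 1.0782 m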